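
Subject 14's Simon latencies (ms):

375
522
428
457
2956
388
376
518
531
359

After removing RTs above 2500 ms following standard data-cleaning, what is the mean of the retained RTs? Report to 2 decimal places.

439.33 ms

Excluded: 2956
Retained (n=9): Σ = 3954
Mean = 3954/9 = 439.3333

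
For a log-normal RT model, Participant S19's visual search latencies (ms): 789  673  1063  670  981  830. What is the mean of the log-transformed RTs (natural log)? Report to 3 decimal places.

ln(RT): 6.6708, 6.5117, 6.9689, 6.5073, 6.8886, 6.7214
Σ ln(RT) = 40.2686
Mean = 40.2686/6 = 6.71144

6.711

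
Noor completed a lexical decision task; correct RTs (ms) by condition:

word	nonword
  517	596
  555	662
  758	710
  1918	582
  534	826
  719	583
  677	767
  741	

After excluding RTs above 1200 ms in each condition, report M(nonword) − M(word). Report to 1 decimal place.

word: exclude 1918
M(word) = 4501/7 = 643.000
M(nonword) = 4726/7 = 675.143
Difference = 675.143 − 643.000 = 32.143 ms

32.1 ms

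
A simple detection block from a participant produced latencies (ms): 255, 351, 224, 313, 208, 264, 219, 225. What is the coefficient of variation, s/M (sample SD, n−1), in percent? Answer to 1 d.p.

n = 8, Σ = 2059, M = 257.3750
Σ(x−M)² = 17981.875; s = √(17981.875/7) = 50.6837
CV = 50.6837 / 257.3750 = 0.19693 = 19.693%

19.7%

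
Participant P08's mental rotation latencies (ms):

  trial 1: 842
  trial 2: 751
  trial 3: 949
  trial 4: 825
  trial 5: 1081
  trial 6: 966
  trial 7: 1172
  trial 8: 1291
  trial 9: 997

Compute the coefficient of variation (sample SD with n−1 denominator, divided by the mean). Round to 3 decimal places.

n = 9, Σ = 8874, M = 986.0000
Σ(x−M)² = 240418.000; s = √(240418.000/8) = 173.3558
CV = 173.3558 / 986.0000 = 0.17582

0.176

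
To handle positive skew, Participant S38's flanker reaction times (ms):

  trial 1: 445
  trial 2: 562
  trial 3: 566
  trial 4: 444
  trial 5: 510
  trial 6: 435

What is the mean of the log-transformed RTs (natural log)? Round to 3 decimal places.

ln(RT): 6.0981, 6.3315, 6.3386, 6.0958, 6.2344, 6.0753
Σ ln(RT) = 37.1738
Mean = 37.1738/6 = 6.19563

6.196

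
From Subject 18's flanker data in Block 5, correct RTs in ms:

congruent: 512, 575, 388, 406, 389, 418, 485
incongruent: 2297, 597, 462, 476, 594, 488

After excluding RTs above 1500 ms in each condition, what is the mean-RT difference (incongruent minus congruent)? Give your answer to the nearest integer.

70 ms

incongruent: exclude 2297
M(congruent) = 3173/7 = 453.286
M(incongruent) = 2617/5 = 523.400
Difference = 523.400 − 453.286 = 70.114 ms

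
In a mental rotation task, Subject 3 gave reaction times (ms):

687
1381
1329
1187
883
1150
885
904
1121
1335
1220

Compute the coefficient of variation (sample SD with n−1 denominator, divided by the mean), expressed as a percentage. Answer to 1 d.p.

n = 11, Σ = 12082, M = 1098.3636
Σ(x−M)² = 513806.545; s = √(513806.545/10) = 226.6730
CV = 226.6730 / 1098.3636 = 0.20637 = 20.637%

20.6%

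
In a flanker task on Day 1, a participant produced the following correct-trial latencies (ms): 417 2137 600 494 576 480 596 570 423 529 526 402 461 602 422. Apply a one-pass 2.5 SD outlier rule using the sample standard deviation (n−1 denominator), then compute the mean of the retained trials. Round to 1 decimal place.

507.0 ms

n = 15, ΣRT = 9235, M = 615.667
Σ(x−M)² = 2551363.33; s = √(2551363.33/14) = 426.896
Cutoffs: 615.667 ± 2.5·426.896 → [-451.6, 1682.9]
Outside: 2137 → excluded.
Retained (n=14): Σ = 7098, mean = 7098/14 = 507.000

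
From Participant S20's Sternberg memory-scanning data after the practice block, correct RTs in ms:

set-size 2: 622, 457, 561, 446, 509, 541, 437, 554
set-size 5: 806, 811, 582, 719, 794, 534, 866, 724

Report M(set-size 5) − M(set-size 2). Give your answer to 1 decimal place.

M(set-size 2) = 4127/8 = 515.875
M(set-size 5) = 5836/8 = 729.500
Difference = 729.500 − 515.875 = 213.625 ms

213.6 ms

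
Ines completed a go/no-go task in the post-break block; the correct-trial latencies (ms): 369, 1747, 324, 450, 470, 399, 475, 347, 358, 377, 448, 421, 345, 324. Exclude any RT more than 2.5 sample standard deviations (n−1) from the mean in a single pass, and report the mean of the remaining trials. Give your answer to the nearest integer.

393 ms

n = 14, ΣRT = 6854, M = 489.571
Σ(x−M)² = 1738497.43; s = √(1738497.43/13) = 365.692
Cutoffs: 489.571 ± 2.5·365.692 → [-424.7, 1403.8]
Outside: 1747 → excluded.
Retained (n=13): Σ = 5107, mean = 5107/13 = 392.846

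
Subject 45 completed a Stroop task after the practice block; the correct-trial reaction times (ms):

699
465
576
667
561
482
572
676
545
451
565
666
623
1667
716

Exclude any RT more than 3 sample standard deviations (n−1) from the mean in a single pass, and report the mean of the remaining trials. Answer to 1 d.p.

n = 15, ΣRT = 9931, M = 662.067
Σ(x−M)² = 1180592.93; s = √(1180592.93/14) = 290.393
Cutoffs: 662.067 ± 3·290.393 → [-209.1, 1533.2]
Outside: 1667 → excluded.
Retained (n=14): Σ = 8264, mean = 8264/14 = 590.286

590.3 ms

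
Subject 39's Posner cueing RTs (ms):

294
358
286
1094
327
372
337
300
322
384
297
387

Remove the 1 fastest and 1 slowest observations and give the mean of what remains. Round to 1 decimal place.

337.8 ms

Sorted: 286, 294, 297, 300, 322, 327, 337, 358, 372, 384, 387, 1094
Drop lowest 1 (286) and highest 1 (1094)
Remaining (n=10): Σ = 3378, mean = 3378/10 = 337.800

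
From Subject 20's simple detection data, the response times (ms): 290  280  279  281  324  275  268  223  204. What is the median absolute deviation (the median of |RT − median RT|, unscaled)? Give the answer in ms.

11 ms

Sorted: 204, 223, 268, 275, 279, 280, 281, 290, 324 → median = 279
|x − 279|: 11, 1, 0, 2, 45, 4, 11, 56, 75
Sorted deviations: 0, 1, 2, 4, 11, 11, 45, 56, 75 → MAD = 11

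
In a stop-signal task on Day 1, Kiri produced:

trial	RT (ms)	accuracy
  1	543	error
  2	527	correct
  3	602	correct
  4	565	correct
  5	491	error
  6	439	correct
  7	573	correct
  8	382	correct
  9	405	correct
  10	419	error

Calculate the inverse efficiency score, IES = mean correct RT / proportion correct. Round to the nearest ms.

713 ms

Correct trials (n=7): 527, 602, 565, 439, 573, 382, 405
Mean correct RT = 3493/7 = 499.0000 ms
Proportion correct = 7/10
IES = 499.0000 / (7/10) = 712.857 ms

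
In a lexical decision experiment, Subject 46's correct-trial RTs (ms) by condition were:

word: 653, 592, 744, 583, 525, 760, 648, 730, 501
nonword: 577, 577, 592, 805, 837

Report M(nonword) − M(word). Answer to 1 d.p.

40.3 ms

M(word) = 5736/9 = 637.333
M(nonword) = 3388/5 = 677.600
Difference = 677.600 − 637.333 = 40.267 ms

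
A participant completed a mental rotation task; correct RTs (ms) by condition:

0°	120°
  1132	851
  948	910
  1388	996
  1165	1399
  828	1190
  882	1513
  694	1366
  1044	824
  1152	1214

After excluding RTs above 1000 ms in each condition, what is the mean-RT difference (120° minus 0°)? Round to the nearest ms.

0°: exclude 1132, 1388, 1165, 1044, 1152
120°: exclude 1399, 1190, 1513, 1366, 1214
M(0°) = 3352/4 = 838.000
M(120°) = 3581/4 = 895.250
Difference = 895.250 − 838.000 = 57.250 ms

57 ms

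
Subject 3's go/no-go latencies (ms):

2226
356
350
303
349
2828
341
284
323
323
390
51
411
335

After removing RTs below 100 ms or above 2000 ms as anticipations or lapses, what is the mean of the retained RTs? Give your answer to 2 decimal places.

Excluded: 51, 2226, 2828
Retained (n=11): Σ = 3765
Mean = 3765/11 = 342.2727

342.27 ms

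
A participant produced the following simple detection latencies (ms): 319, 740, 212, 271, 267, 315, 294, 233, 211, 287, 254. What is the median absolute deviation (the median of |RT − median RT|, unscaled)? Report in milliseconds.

38 ms

Sorted: 211, 212, 233, 254, 267, 271, 287, 294, 315, 319, 740 → median = 271
|x − 271|: 48, 469, 59, 0, 4, 44, 23, 38, 60, 16, 17
Sorted deviations: 0, 4, 16, 17, 23, 38, 44, 48, 59, 60, 469 → MAD = 38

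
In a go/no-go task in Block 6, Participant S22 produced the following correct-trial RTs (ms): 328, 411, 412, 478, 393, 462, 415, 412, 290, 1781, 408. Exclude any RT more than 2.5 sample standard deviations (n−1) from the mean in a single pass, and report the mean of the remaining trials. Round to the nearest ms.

n = 11, ΣRT = 5790, M = 526.364
Σ(x−M)² = 1759474.55; s = √(1759474.55/10) = 419.461
Cutoffs: 526.364 ± 2.5·419.461 → [-522.3, 1575.0]
Outside: 1781 → excluded.
Retained (n=10): Σ = 4009, mean = 4009/10 = 400.900

401 ms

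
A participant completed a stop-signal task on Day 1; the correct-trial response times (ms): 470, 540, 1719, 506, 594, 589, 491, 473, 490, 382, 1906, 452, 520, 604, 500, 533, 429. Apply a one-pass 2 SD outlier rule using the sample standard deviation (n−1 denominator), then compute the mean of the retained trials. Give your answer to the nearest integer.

505 ms

n = 17, ΣRT = 11198, M = 658.706
Σ(x−M)² = 3088385.53; s = √(3088385.53/16) = 439.345
Cutoffs: 658.706 ± 2·439.345 → [-220.0, 1537.4]
Outside: 1719, 1906 → excluded.
Retained (n=15): Σ = 7573, mean = 7573/15 = 504.867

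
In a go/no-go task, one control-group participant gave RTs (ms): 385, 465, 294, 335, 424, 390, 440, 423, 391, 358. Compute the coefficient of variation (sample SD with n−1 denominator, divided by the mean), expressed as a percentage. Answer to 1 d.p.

n = 10, Σ = 3905, M = 390.5000
Σ(x−M)² = 23658.500; s = √(23658.500/9) = 51.2711
CV = 51.2711 / 390.5000 = 0.13130 = 13.130%

13.1%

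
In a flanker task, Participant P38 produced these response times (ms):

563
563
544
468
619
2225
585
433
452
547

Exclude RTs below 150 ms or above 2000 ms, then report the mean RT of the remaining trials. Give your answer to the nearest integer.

Excluded: 2225
Retained (n=9): Σ = 4774
Mean = 4774/9 = 530.4444

530 ms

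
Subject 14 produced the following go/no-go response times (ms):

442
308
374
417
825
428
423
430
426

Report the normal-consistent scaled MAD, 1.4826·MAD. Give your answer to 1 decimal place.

Sorted: 308, 374, 417, 423, 426, 428, 430, 442, 825 → median = 426
|x − 426| sorted: 0, 2, 3, 4, 9, 16, 52, 118, 399 → MAD = 9
Robust SD ≈ 1.4826 × 9 = 13.343

13.3 ms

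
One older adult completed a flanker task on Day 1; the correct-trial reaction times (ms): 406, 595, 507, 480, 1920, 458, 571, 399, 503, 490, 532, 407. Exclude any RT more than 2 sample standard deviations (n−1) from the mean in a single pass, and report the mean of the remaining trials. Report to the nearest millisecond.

486 ms

n = 12, ΣRT = 7268, M = 605.667
Σ(x−M)² = 1927512.67; s = √(1927512.67/11) = 418.603
Cutoffs: 605.667 ± 2·418.603 → [-231.5, 1442.9]
Outside: 1920 → excluded.
Retained (n=11): Σ = 5348, mean = 5348/11 = 486.182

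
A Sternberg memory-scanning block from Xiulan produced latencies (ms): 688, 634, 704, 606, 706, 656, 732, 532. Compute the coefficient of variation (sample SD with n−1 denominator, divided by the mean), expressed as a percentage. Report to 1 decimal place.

10.0%

n = 8, Σ = 5258, M = 657.2500
Σ(x−M)² = 29951.500; s = √(29951.500/7) = 65.4124
CV = 65.4124 / 657.2500 = 0.09952 = 9.952%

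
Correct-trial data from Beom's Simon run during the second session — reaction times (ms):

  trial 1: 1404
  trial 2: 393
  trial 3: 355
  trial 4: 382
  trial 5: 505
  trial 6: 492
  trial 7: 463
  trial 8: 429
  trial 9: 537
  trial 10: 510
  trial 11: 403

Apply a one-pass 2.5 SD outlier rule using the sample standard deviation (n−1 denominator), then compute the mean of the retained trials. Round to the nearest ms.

n = 11, ΣRT = 5873, M = 533.909
Σ(x−M)² = 868342.91; s = √(868342.91/10) = 294.677
Cutoffs: 533.909 ± 2.5·294.677 → [-202.8, 1270.6]
Outside: 1404 → excluded.
Retained (n=10): Σ = 4469, mean = 4469/10 = 446.900

447 ms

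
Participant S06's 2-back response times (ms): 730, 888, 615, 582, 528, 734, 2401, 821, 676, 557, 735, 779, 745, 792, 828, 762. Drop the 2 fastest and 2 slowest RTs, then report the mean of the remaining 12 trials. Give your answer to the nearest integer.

733 ms

Sorted: 528, 557, 582, 615, 676, 730, 734, 735, 745, 762, 779, 792, 821, 828, 888, 2401
Drop lowest 2 (528, 557) and highest 2 (888, 2401)
Remaining (n=12): Σ = 8799, mean = 8799/12 = 733.250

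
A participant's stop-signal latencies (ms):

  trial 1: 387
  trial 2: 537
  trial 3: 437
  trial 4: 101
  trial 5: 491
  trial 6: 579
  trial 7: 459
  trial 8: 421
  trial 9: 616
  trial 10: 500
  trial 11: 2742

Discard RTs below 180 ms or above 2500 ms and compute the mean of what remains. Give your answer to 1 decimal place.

Excluded: 101, 2742
Retained (n=9): Σ = 4427
Mean = 4427/9 = 491.8889

491.9 ms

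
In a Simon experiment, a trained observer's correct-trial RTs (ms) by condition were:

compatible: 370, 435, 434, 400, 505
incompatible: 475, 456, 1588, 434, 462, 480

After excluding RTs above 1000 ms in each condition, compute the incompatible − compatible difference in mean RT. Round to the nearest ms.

incompatible: exclude 1588
M(compatible) = 2144/5 = 428.800
M(incompatible) = 2307/5 = 461.400
Difference = 461.400 − 428.800 = 32.600 ms

33 ms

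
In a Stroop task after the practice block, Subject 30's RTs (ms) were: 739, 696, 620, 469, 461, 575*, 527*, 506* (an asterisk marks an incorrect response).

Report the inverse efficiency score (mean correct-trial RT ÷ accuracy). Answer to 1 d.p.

Correct trials (n=5): 739, 696, 620, 469, 461
Mean correct RT = 2985/5 = 597.0000 ms
Proportion correct = 5/8
IES = 597.0000 / (5/8) = 955.200 ms

955.2 ms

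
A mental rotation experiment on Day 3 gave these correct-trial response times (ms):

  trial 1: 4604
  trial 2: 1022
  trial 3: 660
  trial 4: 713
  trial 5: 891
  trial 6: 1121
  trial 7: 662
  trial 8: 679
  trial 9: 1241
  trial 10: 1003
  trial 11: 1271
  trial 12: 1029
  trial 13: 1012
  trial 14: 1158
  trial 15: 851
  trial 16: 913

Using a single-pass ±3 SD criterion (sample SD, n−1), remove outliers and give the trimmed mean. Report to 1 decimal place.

n = 16, ΣRT = 18830, M = 1176.875
Σ(x−M)² = 13117769.75; s = √(13117769.75/15) = 935.157
Cutoffs: 1176.875 ± 3·935.157 → [-1628.6, 3982.3]
Outside: 4604 → excluded.
Retained (n=15): Σ = 14226, mean = 14226/15 = 948.400

948.4 ms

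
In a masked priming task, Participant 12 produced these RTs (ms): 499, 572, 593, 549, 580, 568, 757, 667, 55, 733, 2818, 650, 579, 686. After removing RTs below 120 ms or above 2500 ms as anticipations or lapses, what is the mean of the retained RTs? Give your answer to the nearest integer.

619 ms

Excluded: 55, 2818
Retained (n=12): Σ = 7433
Mean = 7433/12 = 619.4167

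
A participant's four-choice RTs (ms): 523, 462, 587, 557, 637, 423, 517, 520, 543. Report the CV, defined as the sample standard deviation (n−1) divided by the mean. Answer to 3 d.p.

0.119

n = 9, Σ = 4769, M = 529.8889
Σ(x−M)² = 31986.889; s = √(31986.889/8) = 63.2326
CV = 63.2326 / 529.8889 = 0.11933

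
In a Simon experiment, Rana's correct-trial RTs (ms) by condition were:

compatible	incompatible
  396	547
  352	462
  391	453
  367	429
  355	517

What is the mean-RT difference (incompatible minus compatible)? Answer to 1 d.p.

M(compatible) = 1861/5 = 372.200
M(incompatible) = 2408/5 = 481.600
Difference = 481.600 − 372.200 = 109.400 ms

109.4 ms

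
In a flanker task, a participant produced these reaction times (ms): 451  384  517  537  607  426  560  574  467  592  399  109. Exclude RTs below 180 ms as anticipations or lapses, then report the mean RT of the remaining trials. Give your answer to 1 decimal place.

501.3 ms

Excluded: 109
Retained (n=11): Σ = 5514
Mean = 5514/11 = 501.2727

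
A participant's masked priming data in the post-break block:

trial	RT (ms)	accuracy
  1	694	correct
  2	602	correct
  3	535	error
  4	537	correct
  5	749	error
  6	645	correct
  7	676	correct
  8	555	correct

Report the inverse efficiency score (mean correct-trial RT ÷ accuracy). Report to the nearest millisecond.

Correct trials (n=6): 694, 602, 537, 645, 676, 555
Mean correct RT = 3709/6 = 618.1667 ms
Proportion correct = 6/8
IES = 618.1667 / (6/8) = 824.222 ms

824 ms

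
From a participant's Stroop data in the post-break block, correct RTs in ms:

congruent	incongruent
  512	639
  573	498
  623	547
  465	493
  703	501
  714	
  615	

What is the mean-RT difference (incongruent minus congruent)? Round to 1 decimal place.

M(congruent) = 4205/7 = 600.714
M(incongruent) = 2678/5 = 535.600
Difference = 535.600 − 600.714 = -65.114 ms

-65.1 ms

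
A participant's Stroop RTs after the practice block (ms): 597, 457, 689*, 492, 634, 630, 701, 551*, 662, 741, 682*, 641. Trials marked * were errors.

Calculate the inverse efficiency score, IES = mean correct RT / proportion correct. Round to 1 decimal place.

823.0 ms

Correct trials (n=9): 597, 457, 492, 634, 630, 701, 662, 741, 641
Mean correct RT = 5555/9 = 617.2222 ms
Proportion correct = 9/12
IES = 617.2222 / (9/12) = 822.963 ms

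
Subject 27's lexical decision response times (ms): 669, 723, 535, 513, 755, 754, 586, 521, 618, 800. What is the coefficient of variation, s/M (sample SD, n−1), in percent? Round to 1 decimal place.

16.6%

n = 10, Σ = 6474, M = 647.4000
Σ(x−M)² = 103718.400; s = √(103718.400/9) = 107.3511
CV = 107.3511 / 647.4000 = 0.16582 = 16.582%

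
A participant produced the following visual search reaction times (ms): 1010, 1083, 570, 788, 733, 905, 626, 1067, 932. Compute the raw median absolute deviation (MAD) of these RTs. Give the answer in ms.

162 ms

Sorted: 570, 626, 733, 788, 905, 932, 1010, 1067, 1083 → median = 905
|x − 905|: 105, 178, 335, 117, 172, 0, 279, 162, 27
Sorted deviations: 0, 27, 105, 117, 162, 172, 178, 279, 335 → MAD = 162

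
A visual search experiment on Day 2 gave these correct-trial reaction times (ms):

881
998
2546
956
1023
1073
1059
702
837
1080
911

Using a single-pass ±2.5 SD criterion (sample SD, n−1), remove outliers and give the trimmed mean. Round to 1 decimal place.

n = 11, ΣRT = 12066, M = 1096.909
Σ(x−M)² = 2441944.91; s = √(2441944.91/10) = 494.160
Cutoffs: 1096.909 ± 2.5·494.160 → [-138.5, 2332.3]
Outside: 2546 → excluded.
Retained (n=10): Σ = 9520, mean = 9520/10 = 952.000

952.0 ms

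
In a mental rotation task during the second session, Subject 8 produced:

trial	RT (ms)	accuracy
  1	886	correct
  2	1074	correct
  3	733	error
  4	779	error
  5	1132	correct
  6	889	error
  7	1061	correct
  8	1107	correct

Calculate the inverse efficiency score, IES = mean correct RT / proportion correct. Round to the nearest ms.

Correct trials (n=5): 886, 1074, 1132, 1061, 1107
Mean correct RT = 5260/5 = 1052.0000 ms
Proportion correct = 5/8
IES = 1052.0000 / (5/8) = 1683.200 ms

1683 ms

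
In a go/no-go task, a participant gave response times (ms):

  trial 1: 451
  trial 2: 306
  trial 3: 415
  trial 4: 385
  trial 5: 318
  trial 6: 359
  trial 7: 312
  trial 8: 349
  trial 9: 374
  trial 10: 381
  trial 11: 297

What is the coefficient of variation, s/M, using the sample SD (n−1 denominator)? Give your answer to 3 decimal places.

n = 11, Σ = 3947, M = 358.8182
Σ(x−M)² = 23627.636; s = √(23627.636/10) = 48.6083
CV = 48.6083 / 358.8182 = 0.13547

0.135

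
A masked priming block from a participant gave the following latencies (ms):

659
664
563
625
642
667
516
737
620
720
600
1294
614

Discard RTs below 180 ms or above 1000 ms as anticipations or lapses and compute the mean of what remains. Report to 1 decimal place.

Excluded: 1294
Retained (n=12): Σ = 7627
Mean = 7627/12 = 635.5833

635.6 ms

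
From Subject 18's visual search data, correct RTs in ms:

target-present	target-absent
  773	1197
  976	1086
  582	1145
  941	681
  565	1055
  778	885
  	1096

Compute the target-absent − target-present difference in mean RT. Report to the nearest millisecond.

M(target-present) = 4615/6 = 769.167
M(target-absent) = 7145/7 = 1020.714
Difference = 1020.714 − 769.167 = 251.548 ms

252 ms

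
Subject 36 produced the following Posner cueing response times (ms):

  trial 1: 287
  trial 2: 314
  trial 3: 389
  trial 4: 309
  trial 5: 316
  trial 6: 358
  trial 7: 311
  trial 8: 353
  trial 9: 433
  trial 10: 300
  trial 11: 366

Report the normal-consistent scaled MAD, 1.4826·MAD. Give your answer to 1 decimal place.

43.0 ms

Sorted: 287, 300, 309, 311, 314, 316, 353, 358, 366, 389, 433 → median = 316
|x − 316| sorted: 0, 2, 5, 7, 16, 29, 37, 42, 50, 73, 117 → MAD = 29
Robust SD ≈ 1.4826 × 29 = 42.995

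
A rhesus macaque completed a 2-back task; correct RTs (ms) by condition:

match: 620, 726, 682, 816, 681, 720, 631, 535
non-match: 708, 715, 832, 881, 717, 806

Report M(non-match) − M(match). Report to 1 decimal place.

100.1 ms

M(match) = 5411/8 = 676.375
M(non-match) = 4659/6 = 776.500
Difference = 776.500 − 676.375 = 100.125 ms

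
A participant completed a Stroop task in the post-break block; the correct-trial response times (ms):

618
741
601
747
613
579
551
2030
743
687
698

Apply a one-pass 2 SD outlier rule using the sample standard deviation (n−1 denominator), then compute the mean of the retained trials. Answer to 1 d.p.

n = 11, ΣRT = 8608, M = 782.545
Σ(x−M)² = 1760796.73; s = √(1760796.73/10) = 419.618
Cutoffs: 782.545 ± 2·419.618 → [-56.7, 1621.8]
Outside: 2030 → excluded.
Retained (n=10): Σ = 6578, mean = 6578/10 = 657.800

657.8 ms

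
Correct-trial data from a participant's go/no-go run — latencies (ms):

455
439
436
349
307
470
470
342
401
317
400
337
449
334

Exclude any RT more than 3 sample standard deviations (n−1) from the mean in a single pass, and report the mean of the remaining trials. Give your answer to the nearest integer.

n = 14, ΣRT = 5506, M = 393.286
Σ(x−M)² = 47240.86; s = √(47240.86/13) = 60.282
Cutoffs: 393.286 ± 3·60.282 → [212.4, 574.1]
No RTs fall outside the cutoffs; all 14 retained. Mean = 5506/14 = 393.286

393 ms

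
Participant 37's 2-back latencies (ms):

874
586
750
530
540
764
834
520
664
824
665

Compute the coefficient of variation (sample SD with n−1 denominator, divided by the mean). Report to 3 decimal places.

n = 11, Σ = 7551, M = 686.4545
Σ(x−M)² = 170602.727; s = √(170602.727/10) = 130.6150
CV = 130.6150 / 686.4545 = 0.19027

0.190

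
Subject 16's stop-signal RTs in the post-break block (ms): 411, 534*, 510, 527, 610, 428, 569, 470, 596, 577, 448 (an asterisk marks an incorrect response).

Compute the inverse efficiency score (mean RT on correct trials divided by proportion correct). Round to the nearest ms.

Correct trials (n=10): 411, 510, 527, 610, 428, 569, 470, 596, 577, 448
Mean correct RT = 5146/10 = 514.6000 ms
Proportion correct = 10/11
IES = 514.6000 / (10/11) = 566.060 ms

566 ms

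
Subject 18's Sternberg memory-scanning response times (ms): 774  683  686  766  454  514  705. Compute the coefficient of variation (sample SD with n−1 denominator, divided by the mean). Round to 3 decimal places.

n = 7, Σ = 4582, M = 654.5714
Σ(x−M)² = 91007.714; s = √(91007.714/6) = 123.1582
CV = 123.1582 / 654.5714 = 0.18815

0.188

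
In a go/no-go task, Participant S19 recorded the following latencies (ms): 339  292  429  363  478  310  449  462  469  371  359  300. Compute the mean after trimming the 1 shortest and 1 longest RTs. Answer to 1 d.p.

385.1 ms

Sorted: 292, 300, 310, 339, 359, 363, 371, 429, 449, 462, 469, 478
Drop lowest 1 (292) and highest 1 (478)
Remaining (n=10): Σ = 3851, mean = 3851/10 = 385.100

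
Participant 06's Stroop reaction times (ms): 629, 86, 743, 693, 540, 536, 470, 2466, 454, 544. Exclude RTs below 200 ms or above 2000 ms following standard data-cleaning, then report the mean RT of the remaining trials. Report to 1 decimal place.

Excluded: 86, 2466
Retained (n=8): Σ = 4609
Mean = 4609/8 = 576.1250

576.1 ms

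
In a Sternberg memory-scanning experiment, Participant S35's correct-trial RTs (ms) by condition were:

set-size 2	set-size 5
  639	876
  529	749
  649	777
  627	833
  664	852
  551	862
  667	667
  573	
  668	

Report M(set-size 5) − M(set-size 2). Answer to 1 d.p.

183.7 ms

M(set-size 2) = 5567/9 = 618.556
M(set-size 5) = 5616/7 = 802.286
Difference = 802.286 − 618.556 = 183.730 ms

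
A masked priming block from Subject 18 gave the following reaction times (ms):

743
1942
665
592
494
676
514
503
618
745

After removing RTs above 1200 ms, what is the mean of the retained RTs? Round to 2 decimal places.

Excluded: 1942
Retained (n=9): Σ = 5550
Mean = 5550/9 = 616.6667

616.67 ms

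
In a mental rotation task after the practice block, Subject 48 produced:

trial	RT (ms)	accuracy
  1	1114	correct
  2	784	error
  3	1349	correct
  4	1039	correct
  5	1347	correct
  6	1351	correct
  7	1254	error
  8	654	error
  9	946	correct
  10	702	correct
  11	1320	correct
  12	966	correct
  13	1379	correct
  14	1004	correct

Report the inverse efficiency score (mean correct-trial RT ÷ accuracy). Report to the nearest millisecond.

Correct trials (n=11): 1114, 1349, 1039, 1347, 1351, 946, 702, 1320, 966, 1379, 1004
Mean correct RT = 12517/11 = 1137.9091 ms
Proportion correct = 11/14
IES = 1137.9091 / (11/14) = 1448.248 ms

1448 ms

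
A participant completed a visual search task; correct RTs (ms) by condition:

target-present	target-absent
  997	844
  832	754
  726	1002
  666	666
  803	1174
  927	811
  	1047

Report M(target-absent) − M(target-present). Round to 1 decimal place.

M(target-present) = 4951/6 = 825.167
M(target-absent) = 6298/7 = 899.714
Difference = 899.714 − 825.167 = 74.548 ms

74.5 ms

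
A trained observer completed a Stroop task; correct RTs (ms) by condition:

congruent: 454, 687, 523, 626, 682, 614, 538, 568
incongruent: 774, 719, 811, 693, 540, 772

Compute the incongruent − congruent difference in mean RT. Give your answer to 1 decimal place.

131.7 ms

M(congruent) = 4692/8 = 586.500
M(incongruent) = 4309/6 = 718.167
Difference = 718.167 − 586.500 = 131.667 ms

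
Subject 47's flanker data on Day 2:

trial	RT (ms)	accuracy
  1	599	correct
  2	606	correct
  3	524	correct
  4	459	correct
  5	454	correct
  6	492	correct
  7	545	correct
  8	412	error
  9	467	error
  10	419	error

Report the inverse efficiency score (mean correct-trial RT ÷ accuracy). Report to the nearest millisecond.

Correct trials (n=7): 599, 606, 524, 459, 454, 492, 545
Mean correct RT = 3679/7 = 525.5714 ms
Proportion correct = 7/10
IES = 525.5714 / (7/10) = 750.816 ms

751 ms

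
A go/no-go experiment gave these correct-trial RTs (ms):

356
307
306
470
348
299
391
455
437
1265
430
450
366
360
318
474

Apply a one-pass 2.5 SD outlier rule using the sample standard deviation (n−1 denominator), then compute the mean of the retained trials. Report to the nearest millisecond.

n = 16, ΣRT = 7032, M = 439.500
Σ(x−M)² = 783318.00; s = √(783318.00/15) = 228.520
Cutoffs: 439.500 ± 2.5·228.520 → [-131.8, 1010.8]
Outside: 1265 → excluded.
Retained (n=15): Σ = 5767, mean = 5767/15 = 384.467

384 ms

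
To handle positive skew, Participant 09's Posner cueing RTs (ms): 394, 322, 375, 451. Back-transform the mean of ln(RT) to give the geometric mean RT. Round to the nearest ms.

383 ms

ln(RT): 5.9764, 5.7746, 5.9269, 6.1115
Mean ln(RT) = 23.7893/4 = 5.94732
Geometric mean = exp(5.94732) = 382.73 ms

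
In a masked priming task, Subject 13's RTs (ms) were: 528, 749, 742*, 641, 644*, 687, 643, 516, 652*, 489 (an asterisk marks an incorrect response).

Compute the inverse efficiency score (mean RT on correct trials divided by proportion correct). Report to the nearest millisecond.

Correct trials (n=7): 528, 749, 641, 687, 643, 516, 489
Mean correct RT = 4253/7 = 607.5714 ms
Proportion correct = 7/10
IES = 607.5714 / (7/10) = 867.959 ms

868 ms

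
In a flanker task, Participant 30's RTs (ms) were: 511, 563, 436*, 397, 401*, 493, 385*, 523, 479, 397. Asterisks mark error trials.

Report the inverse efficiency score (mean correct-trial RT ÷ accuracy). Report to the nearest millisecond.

Correct trials (n=7): 511, 563, 397, 493, 523, 479, 397
Mean correct RT = 3363/7 = 480.4286 ms
Proportion correct = 7/10
IES = 480.4286 / (7/10) = 686.327 ms

686 ms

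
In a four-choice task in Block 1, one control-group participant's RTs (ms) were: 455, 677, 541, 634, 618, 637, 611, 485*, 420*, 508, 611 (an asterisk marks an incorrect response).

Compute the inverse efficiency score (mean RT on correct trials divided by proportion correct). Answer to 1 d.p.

Correct trials (n=9): 455, 677, 541, 634, 618, 637, 611, 508, 611
Mean correct RT = 5292/9 = 588.0000 ms
Proportion correct = 9/11
IES = 588.0000 / (9/11) = 718.667 ms

718.7 ms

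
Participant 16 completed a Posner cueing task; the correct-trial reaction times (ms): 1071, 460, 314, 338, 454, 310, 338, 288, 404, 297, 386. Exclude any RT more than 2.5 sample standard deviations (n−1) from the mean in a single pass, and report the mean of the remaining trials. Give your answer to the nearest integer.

n = 11, ΣRT = 4660, M = 423.636
Σ(x−M)² = 497160.55; s = √(497160.55/10) = 222.971
Cutoffs: 423.636 ± 2.5·222.971 → [-133.8, 981.1]
Outside: 1071 → excluded.
Retained (n=10): Σ = 3589, mean = 3589/10 = 358.900

359 ms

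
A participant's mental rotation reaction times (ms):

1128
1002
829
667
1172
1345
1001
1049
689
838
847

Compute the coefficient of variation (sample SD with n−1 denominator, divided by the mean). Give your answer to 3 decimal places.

0.218

n = 11, Σ = 10567, M = 960.6364
Σ(x−M)² = 436858.545; s = √(436858.545/10) = 209.0116
CV = 209.0116 / 960.6364 = 0.21758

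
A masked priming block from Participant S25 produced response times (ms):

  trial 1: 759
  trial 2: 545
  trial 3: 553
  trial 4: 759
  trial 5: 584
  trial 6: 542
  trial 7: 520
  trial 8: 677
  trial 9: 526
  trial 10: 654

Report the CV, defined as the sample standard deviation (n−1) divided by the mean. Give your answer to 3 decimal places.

n = 10, Σ = 6119, M = 611.9000
Σ(x−M)² = 78720.900; s = √(78720.900/9) = 93.5242
CV = 93.5242 / 611.9000 = 0.15284

0.153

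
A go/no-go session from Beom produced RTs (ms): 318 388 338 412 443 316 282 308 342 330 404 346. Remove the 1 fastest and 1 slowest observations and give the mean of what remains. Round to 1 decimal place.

350.2 ms

Sorted: 282, 308, 316, 318, 330, 338, 342, 346, 388, 404, 412, 443
Drop lowest 1 (282) and highest 1 (443)
Remaining (n=10): Σ = 3502, mean = 3502/10 = 350.200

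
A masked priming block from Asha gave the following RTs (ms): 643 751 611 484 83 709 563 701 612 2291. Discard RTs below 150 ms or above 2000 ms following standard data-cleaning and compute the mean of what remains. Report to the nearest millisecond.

Excluded: 83, 2291
Retained (n=8): Σ = 5074
Mean = 5074/8 = 634.2500

634 ms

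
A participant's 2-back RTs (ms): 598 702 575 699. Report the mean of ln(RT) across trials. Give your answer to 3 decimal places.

6.463

ln(RT): 6.3936, 6.5539, 6.3544, 6.5497
Σ ln(RT) = 25.8515
Mean = 25.8515/4 = 6.46289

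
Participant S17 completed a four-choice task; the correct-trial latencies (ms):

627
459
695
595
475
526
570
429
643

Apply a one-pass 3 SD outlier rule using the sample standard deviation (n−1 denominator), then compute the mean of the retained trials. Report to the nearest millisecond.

558 ms

n = 9, ΣRT = 5019, M = 557.667
Σ(x−M)² = 66622.00; s = √(66622.00/8) = 91.257
Cutoffs: 557.667 ± 3·91.257 → [283.9, 831.4]
No RTs fall outside the cutoffs; all 9 retained. Mean = 5019/9 = 557.667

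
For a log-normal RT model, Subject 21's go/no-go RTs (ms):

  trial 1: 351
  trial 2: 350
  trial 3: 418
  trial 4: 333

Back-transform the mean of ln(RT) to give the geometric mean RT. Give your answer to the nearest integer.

362 ms

ln(RT): 5.8608, 5.8579, 6.0355, 5.8081
Mean ln(RT) = 23.5623/4 = 5.89059
Geometric mean = exp(5.89059) = 361.62 ms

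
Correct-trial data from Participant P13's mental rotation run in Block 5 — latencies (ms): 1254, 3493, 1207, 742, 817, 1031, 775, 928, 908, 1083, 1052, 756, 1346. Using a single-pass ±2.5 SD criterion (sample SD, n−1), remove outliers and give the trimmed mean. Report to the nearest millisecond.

n = 13, ΣRT = 15392, M = 1184.000
Σ(x−M)² = 6236418.00; s = √(6236418.00/12) = 720.903
Cutoffs: 1184.000 ± 2.5·720.903 → [-618.3, 2986.3]
Outside: 3493 → excluded.
Retained (n=12): Σ = 11899, mean = 11899/12 = 991.583

992 ms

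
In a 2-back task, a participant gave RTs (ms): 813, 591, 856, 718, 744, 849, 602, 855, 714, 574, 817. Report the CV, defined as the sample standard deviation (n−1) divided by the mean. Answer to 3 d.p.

0.148

n = 11, Σ = 8133, M = 739.3636
Σ(x−M)² = 119792.545; s = √(119792.545/10) = 109.4498
CV = 109.4498 / 739.3636 = 0.14803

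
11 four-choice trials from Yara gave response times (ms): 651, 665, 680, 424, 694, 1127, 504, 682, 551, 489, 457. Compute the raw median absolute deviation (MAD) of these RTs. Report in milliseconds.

Sorted: 424, 457, 489, 504, 551, 651, 665, 680, 682, 694, 1127 → median = 651
|x − 651|: 0, 14, 29, 227, 43, 476, 147, 31, 100, 162, 194
Sorted deviations: 0, 14, 29, 31, 43, 100, 147, 162, 194, 227, 476 → MAD = 100

100 ms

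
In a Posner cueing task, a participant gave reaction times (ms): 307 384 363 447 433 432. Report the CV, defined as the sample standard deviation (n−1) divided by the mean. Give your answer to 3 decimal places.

0.136

n = 6, Σ = 2366, M = 394.3333
Σ(x−M)² = 14403.333; s = √(14403.333/5) = 53.6718
CV = 53.6718 / 394.3333 = 0.13611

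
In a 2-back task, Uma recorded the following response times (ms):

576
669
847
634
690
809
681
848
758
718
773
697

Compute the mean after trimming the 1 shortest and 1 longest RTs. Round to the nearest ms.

728 ms

Sorted: 576, 634, 669, 681, 690, 697, 718, 758, 773, 809, 847, 848
Drop lowest 1 (576) and highest 1 (848)
Remaining (n=10): Σ = 7276, mean = 7276/10 = 727.600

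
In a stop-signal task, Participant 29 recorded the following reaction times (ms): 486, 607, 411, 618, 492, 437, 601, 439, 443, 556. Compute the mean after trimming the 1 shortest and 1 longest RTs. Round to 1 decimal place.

Sorted: 411, 437, 439, 443, 486, 492, 556, 601, 607, 618
Drop lowest 1 (411) and highest 1 (618)
Remaining (n=8): Σ = 4061, mean = 4061/8 = 507.625

507.6 ms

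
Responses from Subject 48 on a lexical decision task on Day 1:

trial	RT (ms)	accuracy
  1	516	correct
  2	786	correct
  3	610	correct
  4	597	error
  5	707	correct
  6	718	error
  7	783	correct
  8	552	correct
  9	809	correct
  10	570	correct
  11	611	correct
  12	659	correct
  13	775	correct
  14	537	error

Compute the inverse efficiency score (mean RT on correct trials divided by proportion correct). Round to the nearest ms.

854 ms

Correct trials (n=11): 516, 786, 610, 707, 783, 552, 809, 570, 611, 659, 775
Mean correct RT = 7378/11 = 670.7273 ms
Proportion correct = 11/14
IES = 670.7273 / (11/14) = 853.653 ms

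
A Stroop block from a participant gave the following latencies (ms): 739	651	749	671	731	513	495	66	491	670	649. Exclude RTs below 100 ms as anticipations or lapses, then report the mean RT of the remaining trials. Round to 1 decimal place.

Excluded: 66
Retained (n=10): Σ = 6359
Mean = 6359/10 = 635.9000

635.9 ms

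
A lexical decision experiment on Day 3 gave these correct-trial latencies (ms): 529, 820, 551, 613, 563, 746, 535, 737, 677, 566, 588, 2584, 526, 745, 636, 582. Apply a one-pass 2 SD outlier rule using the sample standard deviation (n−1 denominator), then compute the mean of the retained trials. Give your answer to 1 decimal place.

n = 16, ΣRT = 11998, M = 749.875
Σ(x−M)² = 3713895.75; s = √(3713895.75/15) = 497.587
Cutoffs: 749.875 ± 2·497.587 → [-245.3, 1745.0]
Outside: 2584 → excluded.
Retained (n=15): Σ = 9414, mean = 9414/15 = 627.600

627.6 ms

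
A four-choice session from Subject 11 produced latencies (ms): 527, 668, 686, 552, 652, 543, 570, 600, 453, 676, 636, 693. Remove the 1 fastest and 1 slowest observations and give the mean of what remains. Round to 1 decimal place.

611.0 ms

Sorted: 453, 527, 543, 552, 570, 600, 636, 652, 668, 676, 686, 693
Drop lowest 1 (453) and highest 1 (693)
Remaining (n=10): Σ = 6110, mean = 6110/10 = 611.000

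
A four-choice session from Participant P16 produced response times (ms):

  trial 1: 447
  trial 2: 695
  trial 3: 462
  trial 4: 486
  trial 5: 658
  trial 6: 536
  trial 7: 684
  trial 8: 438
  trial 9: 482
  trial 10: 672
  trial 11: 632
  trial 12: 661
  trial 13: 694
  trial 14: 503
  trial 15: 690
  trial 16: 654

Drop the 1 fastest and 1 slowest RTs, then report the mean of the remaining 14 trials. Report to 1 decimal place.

Sorted: 438, 447, 462, 482, 486, 503, 536, 632, 654, 658, 661, 672, 684, 690, 694, 695
Drop lowest 1 (438) and highest 1 (695)
Remaining (n=14): Σ = 8261, mean = 8261/14 = 590.071

590.1 ms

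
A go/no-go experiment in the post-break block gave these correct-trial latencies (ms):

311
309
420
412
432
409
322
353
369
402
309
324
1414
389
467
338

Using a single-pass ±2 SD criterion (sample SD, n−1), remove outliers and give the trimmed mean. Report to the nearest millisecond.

371 ms

n = 16, ΣRT = 6980, M = 436.250
Σ(x−M)² = 1056791.00; s = √(1056791.00/15) = 265.429
Cutoffs: 436.250 ± 2·265.429 → [-94.6, 967.1]
Outside: 1414 → excluded.
Retained (n=15): Σ = 5566, mean = 5566/15 = 371.067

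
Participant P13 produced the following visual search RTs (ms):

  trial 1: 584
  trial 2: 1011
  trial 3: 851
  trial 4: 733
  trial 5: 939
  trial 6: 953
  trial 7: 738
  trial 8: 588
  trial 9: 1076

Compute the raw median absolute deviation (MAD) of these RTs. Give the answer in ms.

Sorted: 584, 588, 733, 738, 851, 939, 953, 1011, 1076 → median = 851
|x − 851|: 267, 160, 0, 118, 88, 102, 113, 263, 225
Sorted deviations: 0, 88, 102, 113, 118, 160, 225, 263, 267 → MAD = 118

118 ms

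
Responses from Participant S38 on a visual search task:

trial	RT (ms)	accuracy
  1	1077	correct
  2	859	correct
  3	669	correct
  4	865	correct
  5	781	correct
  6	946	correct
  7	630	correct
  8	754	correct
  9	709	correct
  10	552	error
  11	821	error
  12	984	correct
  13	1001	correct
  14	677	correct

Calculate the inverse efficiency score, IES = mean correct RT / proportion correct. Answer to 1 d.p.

Correct trials (n=12): 1077, 859, 669, 865, 781, 946, 630, 754, 709, 984, 1001, 677
Mean correct RT = 9952/12 = 829.3333 ms
Proportion correct = 12/14
IES = 829.3333 / (12/14) = 967.556 ms

967.6 ms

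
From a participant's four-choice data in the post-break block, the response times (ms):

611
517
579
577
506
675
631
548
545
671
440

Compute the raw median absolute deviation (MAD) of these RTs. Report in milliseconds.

Sorted: 440, 506, 517, 545, 548, 577, 579, 611, 631, 671, 675 → median = 577
|x − 577|: 34, 60, 2, 0, 71, 98, 54, 29, 32, 94, 137
Sorted deviations: 0, 2, 29, 32, 34, 54, 60, 71, 94, 98, 137 → MAD = 54

54 ms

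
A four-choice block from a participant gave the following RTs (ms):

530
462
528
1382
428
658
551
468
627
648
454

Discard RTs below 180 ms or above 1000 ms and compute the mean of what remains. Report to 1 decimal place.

535.4 ms

Excluded: 1382
Retained (n=10): Σ = 5354
Mean = 5354/10 = 535.4000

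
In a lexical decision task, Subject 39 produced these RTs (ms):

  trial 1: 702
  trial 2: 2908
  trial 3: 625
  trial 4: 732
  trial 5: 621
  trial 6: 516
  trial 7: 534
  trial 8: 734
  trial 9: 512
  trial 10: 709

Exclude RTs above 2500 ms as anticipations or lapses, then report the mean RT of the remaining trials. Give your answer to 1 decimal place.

631.7 ms

Excluded: 2908
Retained (n=9): Σ = 5685
Mean = 5685/9 = 631.6667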